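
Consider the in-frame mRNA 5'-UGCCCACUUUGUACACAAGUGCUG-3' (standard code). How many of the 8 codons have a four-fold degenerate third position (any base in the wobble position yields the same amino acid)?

Codon 1 UGC (Cys): third position 2-fold.
Codon 2 CCA (Pro): third position 4-fold.
Codon 3 CUU (Leu): third position 4-fold.
Codon 4 UGU (Cys): third position 2-fold.
Codon 5 ACA (Thr): third position 4-fold.
Codon 6 CAA (Gln): third position 2-fold.
Codon 7 GUG (Val): third position 4-fold.
Codon 8 CUG (Leu): third position 4-fold.
Four-fold degenerate third positions: 5.

5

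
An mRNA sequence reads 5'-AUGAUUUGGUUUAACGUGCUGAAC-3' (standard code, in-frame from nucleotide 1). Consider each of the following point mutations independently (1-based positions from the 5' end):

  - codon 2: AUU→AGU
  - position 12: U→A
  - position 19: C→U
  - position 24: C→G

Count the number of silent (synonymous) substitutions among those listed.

Codon 2: AUU (Ile) → AGU (Ser) — missense.
Codon 4: UUU (Phe) → UUA (Leu) — missense.
Codon 7: CUG (Leu) → UUG (Leu) — synonymous.
Codon 8: AAC (Asn) → AAG (Lys) — missense.
Synonymous: 1 of 4.

1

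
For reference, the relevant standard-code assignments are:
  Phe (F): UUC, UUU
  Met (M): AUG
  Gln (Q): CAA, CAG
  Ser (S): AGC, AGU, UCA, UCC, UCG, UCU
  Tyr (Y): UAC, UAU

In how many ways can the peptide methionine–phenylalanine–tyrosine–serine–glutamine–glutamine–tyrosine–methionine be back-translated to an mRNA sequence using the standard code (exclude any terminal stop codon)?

Met: 1 codon.
Phe: 2 codons.
Tyr: 2 codons.
Ser: 6 codons.
Gln: 2 codons.
Gln: 2 codons.
Tyr: 2 codons.
Met: 1 codon.
1 × 2 × 2 × 6 × 2 × 2 × 2 × 1 = 192.

192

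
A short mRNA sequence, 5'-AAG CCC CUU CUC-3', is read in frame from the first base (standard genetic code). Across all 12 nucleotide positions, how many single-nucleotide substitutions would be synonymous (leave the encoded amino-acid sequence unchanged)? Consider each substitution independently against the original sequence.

Codon 1 (AAG, Lys): 1 synonymous substitution.
Codon 2 (CCC, Pro): 3 synonymous substitutions.
Codon 3 (CUU, Leu): 3 synonymous substitutions.
Codon 4 (CUC, Leu): 3 synonymous substitutions.
Total: 1 + 3 + 3 + 3 = 10.

10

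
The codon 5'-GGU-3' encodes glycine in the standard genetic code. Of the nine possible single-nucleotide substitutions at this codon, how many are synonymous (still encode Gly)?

3

Position 1: none → 0 synonymous.
Position 2: none → 0 synonymous.
Position 3: GGC, GGA, GGG → 3 synonymous.
Total: 0 + 0 + 3 = 3.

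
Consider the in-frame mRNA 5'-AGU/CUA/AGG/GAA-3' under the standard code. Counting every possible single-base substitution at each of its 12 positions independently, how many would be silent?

Codon 1 (AGU, Ser): 1 synonymous substitution.
Codon 2 (CUA, Leu): 4 synonymous substitutions.
Codon 3 (AGG, Arg): 2 synonymous substitutions.
Codon 4 (GAA, Glu): 1 synonymous substitution.
Total: 1 + 4 + 2 + 1 = 8.

8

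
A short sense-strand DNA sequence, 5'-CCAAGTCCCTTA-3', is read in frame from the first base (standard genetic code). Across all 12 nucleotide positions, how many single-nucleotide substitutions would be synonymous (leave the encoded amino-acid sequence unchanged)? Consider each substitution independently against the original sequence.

9

Codon 1 (CCA, Pro): 3 synonymous substitutions.
Codon 2 (AGT, Ser): 1 synonymous substitution.
Codon 3 (CCC, Pro): 3 synonymous substitutions.
Codon 4 (TTA, Leu): 2 synonymous substitutions.
Total: 3 + 1 + 3 + 2 = 9.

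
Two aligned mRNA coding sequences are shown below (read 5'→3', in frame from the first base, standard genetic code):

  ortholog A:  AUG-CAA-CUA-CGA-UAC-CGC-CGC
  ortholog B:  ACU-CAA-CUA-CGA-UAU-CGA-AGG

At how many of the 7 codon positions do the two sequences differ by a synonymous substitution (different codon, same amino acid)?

Codon 1: AUG Met / ACU Thr — nonsynonymous.
Codon 2: CAA Gln / CAA Gln — identical.
Codon 3: CUA Leu / CUA Leu — identical.
Codon 4: CGA Arg / CGA Arg — identical.
Codon 5: UAC Tyr / UAU Tyr — synonymous.
Codon 6: CGC Arg / CGA Arg — synonymous.
Codon 7: CGC Arg / AGG Arg — synonymous.
Synonymous differences: 3.

3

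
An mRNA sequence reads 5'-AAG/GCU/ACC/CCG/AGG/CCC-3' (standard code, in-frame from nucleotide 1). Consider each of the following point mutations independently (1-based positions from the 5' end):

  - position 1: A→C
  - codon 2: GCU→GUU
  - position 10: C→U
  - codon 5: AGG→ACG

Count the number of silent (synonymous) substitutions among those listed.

Codon 1: AAG (Lys) → CAG (Gln) — missense.
Codon 2: GCU (Ala) → GUU (Val) — missense.
Codon 4: CCG (Pro) → UCG (Ser) — missense.
Codon 5: AGG (Arg) → ACG (Thr) — missense.
Synonymous: 0 of 4.

0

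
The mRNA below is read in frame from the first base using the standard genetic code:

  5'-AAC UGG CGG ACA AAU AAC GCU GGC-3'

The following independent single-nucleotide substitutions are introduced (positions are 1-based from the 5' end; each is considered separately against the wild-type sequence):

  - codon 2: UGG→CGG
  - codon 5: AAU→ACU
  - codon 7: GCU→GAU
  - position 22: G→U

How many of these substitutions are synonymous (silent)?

0

Codon 2: UGG (Trp) → CGG (Arg) — missense.
Codon 5: AAU (Asn) → ACU (Thr) — missense.
Codon 7: GCU (Ala) → GAU (Asp) — missense.
Codon 8: GGC (Gly) → UGC (Cys) — missense.
Synonymous: 0 of 4.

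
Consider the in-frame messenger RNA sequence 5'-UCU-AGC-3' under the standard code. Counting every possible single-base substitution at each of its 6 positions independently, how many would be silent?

Codon 1 (UCU, Ser): 3 synonymous substitutions.
Codon 2 (AGC, Ser): 1 synonymous substitution.
Total: 3 + 1 = 4.

4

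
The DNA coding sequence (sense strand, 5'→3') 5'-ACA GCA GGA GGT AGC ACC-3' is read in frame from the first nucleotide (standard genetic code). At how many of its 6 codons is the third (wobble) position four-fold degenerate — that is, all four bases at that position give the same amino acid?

5

Codon 1 ACA (Thr): third position 4-fold.
Codon 2 GCA (Ala): third position 4-fold.
Codon 3 GGA (Gly): third position 4-fold.
Codon 4 GGT (Gly): third position 4-fold.
Codon 5 AGC (Ser): third position 2-fold.
Codon 6 ACC (Thr): third position 4-fold.
Four-fold degenerate third positions: 5.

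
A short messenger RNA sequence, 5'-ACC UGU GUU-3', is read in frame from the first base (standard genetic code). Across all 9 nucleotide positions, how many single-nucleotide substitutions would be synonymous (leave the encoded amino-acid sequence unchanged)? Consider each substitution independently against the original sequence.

7

Codon 1 (ACC, Thr): 3 synonymous substitutions.
Codon 2 (UGU, Cys): 1 synonymous substitution.
Codon 3 (GUU, Val): 3 synonymous substitutions.
Total: 3 + 1 + 3 = 7.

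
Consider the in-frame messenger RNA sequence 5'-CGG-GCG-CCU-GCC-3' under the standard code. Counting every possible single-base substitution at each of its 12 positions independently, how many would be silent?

13

Codon 1 (CGG, Arg): 4 synonymous substitutions.
Codon 2 (GCG, Ala): 3 synonymous substitutions.
Codon 3 (CCU, Pro): 3 synonymous substitutions.
Codon 4 (GCC, Ala): 3 synonymous substitutions.
Total: 4 + 3 + 3 + 3 = 13.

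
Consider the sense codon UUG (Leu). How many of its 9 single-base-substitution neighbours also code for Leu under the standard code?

2

Position 1: CUG → 1 synonymous.
Position 2: none → 0 synonymous.
Position 3: UUA → 1 synonymous.
Total: 1 + 0 + 1 = 2.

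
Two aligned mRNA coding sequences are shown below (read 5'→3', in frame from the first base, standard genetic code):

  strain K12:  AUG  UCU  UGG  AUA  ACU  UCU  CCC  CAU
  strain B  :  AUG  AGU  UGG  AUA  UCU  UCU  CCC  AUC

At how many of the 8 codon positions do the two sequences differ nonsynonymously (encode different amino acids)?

2

Codon 1: AUG Met / AUG Met — identical.
Codon 2: UCU Ser / AGU Ser — synonymous.
Codon 3: UGG Trp / UGG Trp — identical.
Codon 4: AUA Ile / AUA Ile — identical.
Codon 5: ACU Thr / UCU Ser — nonsynonymous.
Codon 6: UCU Ser / UCU Ser — identical.
Codon 7: CCC Pro / CCC Pro — identical.
Codon 8: CAU His / AUC Ile — nonsynonymous.
Nonsynonymous differences: 2.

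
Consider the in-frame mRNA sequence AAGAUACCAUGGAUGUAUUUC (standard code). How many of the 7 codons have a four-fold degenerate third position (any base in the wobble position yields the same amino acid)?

Codon 1 AAG (Lys): third position 2-fold.
Codon 2 AUA (Ile): third position 3-fold.
Codon 3 CCA (Pro): third position 4-fold.
Codon 4 UGG (Trp): third position 1-fold.
Codon 5 AUG (Met): third position 1-fold.
Codon 6 UAU (Tyr): third position 2-fold.
Codon 7 UUC (Phe): third position 2-fold.
Four-fold degenerate third positions: 1.

1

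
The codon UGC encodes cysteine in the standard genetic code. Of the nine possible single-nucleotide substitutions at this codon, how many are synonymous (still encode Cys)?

1

Position 1: none → 0 synonymous.
Position 2: none → 0 synonymous.
Position 3: UGU → 1 synonymous.
Total: 0 + 0 + 1 = 1.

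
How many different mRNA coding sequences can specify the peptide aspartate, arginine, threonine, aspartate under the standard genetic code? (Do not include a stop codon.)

96

Asp: 2 codons.
Arg: 6 codons.
Thr: 4 codons.
Asp: 2 codons.
2 × 6 × 4 × 2 = 96.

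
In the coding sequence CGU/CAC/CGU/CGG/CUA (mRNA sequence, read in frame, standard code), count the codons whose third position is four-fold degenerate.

Codon 1 CGU (Arg): third position 4-fold.
Codon 2 CAC (His): third position 2-fold.
Codon 3 CGU (Arg): third position 4-fold.
Codon 4 CGG (Arg): third position 4-fold.
Codon 5 CUA (Leu): third position 4-fold.
Four-fold degenerate third positions: 4.

4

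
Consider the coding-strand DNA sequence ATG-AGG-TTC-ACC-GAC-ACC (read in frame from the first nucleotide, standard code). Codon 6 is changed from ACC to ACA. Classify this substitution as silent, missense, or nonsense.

Position 18 falls in codon 6: ACC → Thr.
After the substitution the codon is ACA → Thr.
Both encode Thr, so the change is synonymous.

silent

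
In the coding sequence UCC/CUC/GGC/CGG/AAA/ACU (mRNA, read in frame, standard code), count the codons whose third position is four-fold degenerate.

5

Codon 1 UCC (Ser): third position 4-fold.
Codon 2 CUC (Leu): third position 4-fold.
Codon 3 GGC (Gly): third position 4-fold.
Codon 4 CGG (Arg): third position 4-fold.
Codon 5 AAA (Lys): third position 2-fold.
Codon 6 ACU (Thr): third position 4-fold.
Four-fold degenerate third positions: 5.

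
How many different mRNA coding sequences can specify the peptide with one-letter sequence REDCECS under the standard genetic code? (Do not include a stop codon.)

1152

Arg: 6 codons.
Glu: 2 codons.
Asp: 2 codons.
Cys: 2 codons.
Glu: 2 codons.
Cys: 2 codons.
Ser: 6 codons.
6 × 2 × 2 × 2 × 2 × 2 × 6 = 1152.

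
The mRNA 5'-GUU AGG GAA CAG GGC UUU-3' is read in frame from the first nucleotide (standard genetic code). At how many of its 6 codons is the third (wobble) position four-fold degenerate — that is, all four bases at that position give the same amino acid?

Codon 1 GUU (Val): third position 4-fold.
Codon 2 AGG (Arg): third position 2-fold.
Codon 3 GAA (Glu): third position 2-fold.
Codon 4 CAG (Gln): third position 2-fold.
Codon 5 GGC (Gly): third position 4-fold.
Codon 6 UUU (Phe): third position 2-fold.
Four-fold degenerate third positions: 2.

2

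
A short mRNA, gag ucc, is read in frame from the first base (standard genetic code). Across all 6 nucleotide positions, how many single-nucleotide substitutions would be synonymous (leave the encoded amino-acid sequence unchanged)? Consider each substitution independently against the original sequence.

4

Codon 1 (GAG, Glu): 1 synonymous substitution.
Codon 2 (UCC, Ser): 3 synonymous substitutions.
Total: 1 + 3 = 4.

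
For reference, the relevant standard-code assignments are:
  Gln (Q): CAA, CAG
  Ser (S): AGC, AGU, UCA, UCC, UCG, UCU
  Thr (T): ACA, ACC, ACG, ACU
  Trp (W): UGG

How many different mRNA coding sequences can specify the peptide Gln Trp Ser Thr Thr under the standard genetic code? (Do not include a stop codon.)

192

Gln: 2 codons.
Trp: 1 codon.
Ser: 6 codons.
Thr: 4 codons.
Thr: 4 codons.
2 × 1 × 6 × 4 × 4 = 192.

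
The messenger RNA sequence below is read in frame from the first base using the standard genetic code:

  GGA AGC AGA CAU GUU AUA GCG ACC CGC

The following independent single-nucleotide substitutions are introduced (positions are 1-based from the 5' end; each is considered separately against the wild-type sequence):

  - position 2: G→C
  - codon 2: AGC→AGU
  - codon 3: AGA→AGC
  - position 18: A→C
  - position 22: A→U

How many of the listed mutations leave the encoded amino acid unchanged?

2

Codon 1: GGA (Gly) → GCA (Ala) — missense.
Codon 2: AGC (Ser) → AGU (Ser) — synonymous.
Codon 3: AGA (Arg) → AGC (Ser) — missense.
Codon 6: AUA (Ile) → AUC (Ile) — synonymous.
Codon 8: ACC (Thr) → UCC (Ser) — missense.
Synonymous: 2 of 5.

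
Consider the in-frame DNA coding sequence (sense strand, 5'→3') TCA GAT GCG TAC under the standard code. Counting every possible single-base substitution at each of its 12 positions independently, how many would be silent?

8

Codon 1 (TCA, Ser): 3 synonymous substitutions.
Codon 2 (GAT, Asp): 1 synonymous substitution.
Codon 3 (GCG, Ala): 3 synonymous substitutions.
Codon 4 (TAC, Tyr): 1 synonymous substitution.
Total: 3 + 1 + 3 + 1 = 8.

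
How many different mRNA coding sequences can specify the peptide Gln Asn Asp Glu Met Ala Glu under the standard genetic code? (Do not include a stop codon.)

128

Gln: 2 codons.
Asn: 2 codons.
Asp: 2 codons.
Glu: 2 codons.
Met: 1 codon.
Ala: 4 codons.
Glu: 2 codons.
2 × 2 × 2 × 2 × 1 × 4 × 2 = 128.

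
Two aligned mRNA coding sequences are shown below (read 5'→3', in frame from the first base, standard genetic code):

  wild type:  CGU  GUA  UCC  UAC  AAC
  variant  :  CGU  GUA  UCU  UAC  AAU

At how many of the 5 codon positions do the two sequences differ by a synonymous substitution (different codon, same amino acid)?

2

Codon 1: CGU Arg / CGU Arg — identical.
Codon 2: GUA Val / GUA Val — identical.
Codon 3: UCC Ser / UCU Ser — synonymous.
Codon 4: UAC Tyr / UAC Tyr — identical.
Codon 5: AAC Asn / AAU Asn — synonymous.
Synonymous differences: 2.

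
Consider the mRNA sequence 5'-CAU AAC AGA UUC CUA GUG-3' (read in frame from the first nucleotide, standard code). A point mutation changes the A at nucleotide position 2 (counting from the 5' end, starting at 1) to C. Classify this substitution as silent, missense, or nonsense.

Position 2 falls in codon 1: CAU → His.
After the substitution the codon is CCU → Pro.
His ≠ Pro, so this is a missense mutation.

missense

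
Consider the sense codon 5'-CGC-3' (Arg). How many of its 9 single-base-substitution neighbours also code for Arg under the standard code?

3

Position 1: none → 0 synonymous.
Position 2: none → 0 synonymous.
Position 3: CGU, CGA, CGG → 3 synonymous.
Total: 0 + 0 + 3 = 3.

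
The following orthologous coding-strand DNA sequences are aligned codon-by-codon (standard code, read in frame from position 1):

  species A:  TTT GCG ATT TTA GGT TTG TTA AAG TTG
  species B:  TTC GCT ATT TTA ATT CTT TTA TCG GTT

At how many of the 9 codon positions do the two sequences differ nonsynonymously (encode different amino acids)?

Codon 1: TTT Phe / TTC Phe — synonymous.
Codon 2: GCG Ala / GCT Ala — synonymous.
Codon 3: ATT Ile / ATT Ile — identical.
Codon 4: TTA Leu / TTA Leu — identical.
Codon 5: GGT Gly / ATT Ile — nonsynonymous.
Codon 6: TTG Leu / CTT Leu — synonymous.
Codon 7: TTA Leu / TTA Leu — identical.
Codon 8: AAG Lys / TCG Ser — nonsynonymous.
Codon 9: TTG Leu / GTT Val — nonsynonymous.
Nonsynonymous differences: 3.

3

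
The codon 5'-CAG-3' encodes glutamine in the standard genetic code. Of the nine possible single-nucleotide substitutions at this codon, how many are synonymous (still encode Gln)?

1

Position 1: none → 0 synonymous.
Position 2: none → 0 synonymous.
Position 3: CAA → 1 synonymous.
Total: 0 + 0 + 1 = 1.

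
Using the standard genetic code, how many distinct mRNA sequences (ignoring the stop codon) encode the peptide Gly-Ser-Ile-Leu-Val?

1728

Gly: 4 codons.
Ser: 6 codons.
Ile: 3 codons.
Leu: 6 codons.
Val: 4 codons.
4 × 6 × 3 × 6 × 4 = 1728.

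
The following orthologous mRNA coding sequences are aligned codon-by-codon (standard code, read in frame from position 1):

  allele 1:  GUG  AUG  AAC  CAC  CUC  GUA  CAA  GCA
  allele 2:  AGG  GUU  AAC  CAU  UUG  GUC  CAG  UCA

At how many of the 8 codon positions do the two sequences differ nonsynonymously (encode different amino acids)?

3

Codon 1: GUG Val / AGG Arg — nonsynonymous.
Codon 2: AUG Met / GUU Val — nonsynonymous.
Codon 3: AAC Asn / AAC Asn — identical.
Codon 4: CAC His / CAU His — synonymous.
Codon 5: CUC Leu / UUG Leu — synonymous.
Codon 6: GUA Val / GUC Val — synonymous.
Codon 7: CAA Gln / CAG Gln — synonymous.
Codon 8: GCA Ala / UCA Ser — nonsynonymous.
Nonsynonymous differences: 3.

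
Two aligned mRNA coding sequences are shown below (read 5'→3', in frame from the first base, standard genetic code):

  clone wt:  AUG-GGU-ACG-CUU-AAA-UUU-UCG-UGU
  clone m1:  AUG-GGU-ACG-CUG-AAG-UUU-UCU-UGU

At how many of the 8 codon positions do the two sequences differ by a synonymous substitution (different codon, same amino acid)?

3

Codon 1: AUG Met / AUG Met — identical.
Codon 2: GGU Gly / GGU Gly — identical.
Codon 3: ACG Thr / ACG Thr — identical.
Codon 4: CUU Leu / CUG Leu — synonymous.
Codon 5: AAA Lys / AAG Lys — synonymous.
Codon 6: UUU Phe / UUU Phe — identical.
Codon 7: UCG Ser / UCU Ser — synonymous.
Codon 8: UGU Cys / UGU Cys — identical.
Synonymous differences: 3.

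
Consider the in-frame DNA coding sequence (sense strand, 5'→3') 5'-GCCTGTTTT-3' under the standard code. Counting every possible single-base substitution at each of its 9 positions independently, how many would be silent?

5

Codon 1 (GCC, Ala): 3 synonymous substitutions.
Codon 2 (TGT, Cys): 1 synonymous substitution.
Codon 3 (TTT, Phe): 1 synonymous substitution.
Total: 3 + 1 + 1 = 5.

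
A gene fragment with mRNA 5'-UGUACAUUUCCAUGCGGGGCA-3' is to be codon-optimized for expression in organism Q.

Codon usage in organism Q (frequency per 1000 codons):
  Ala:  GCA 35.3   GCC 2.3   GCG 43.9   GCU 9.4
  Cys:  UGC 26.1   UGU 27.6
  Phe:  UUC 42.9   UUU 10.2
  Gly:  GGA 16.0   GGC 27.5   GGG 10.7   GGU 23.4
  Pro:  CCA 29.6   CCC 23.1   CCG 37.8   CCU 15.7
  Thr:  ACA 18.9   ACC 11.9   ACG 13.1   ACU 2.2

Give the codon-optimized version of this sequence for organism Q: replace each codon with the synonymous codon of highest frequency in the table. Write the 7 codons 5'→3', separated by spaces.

Codon 1 (Cys): best is UGU at 27.6.
Codon 2 (Thr): best is ACA at 18.9.
Codon 3 (Phe): best is UUC at 42.9.
Codon 4 (Pro): best is CCG at 37.8.
Codon 5 (Cys): best is UGU at 27.6.
Codon 6 (Gly): best is GGC at 27.5.
Codon 7 (Ala): best is GCG at 43.9.

UGU ACA UUC CCG UGU GGC GCG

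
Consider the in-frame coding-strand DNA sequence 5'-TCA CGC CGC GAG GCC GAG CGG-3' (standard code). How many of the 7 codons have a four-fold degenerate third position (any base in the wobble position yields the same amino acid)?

5

Codon 1 TCA (Ser): third position 4-fold.
Codon 2 CGC (Arg): third position 4-fold.
Codon 3 CGC (Arg): third position 4-fold.
Codon 4 GAG (Glu): third position 2-fold.
Codon 5 GCC (Ala): third position 4-fold.
Codon 6 GAG (Glu): third position 2-fold.
Codon 7 CGG (Arg): third position 4-fold.
Four-fold degenerate third positions: 5.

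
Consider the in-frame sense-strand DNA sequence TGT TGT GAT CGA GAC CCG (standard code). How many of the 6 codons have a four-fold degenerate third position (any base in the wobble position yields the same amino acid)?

Codon 1 TGT (Cys): third position 2-fold.
Codon 2 TGT (Cys): third position 2-fold.
Codon 3 GAT (Asp): third position 2-fold.
Codon 4 CGA (Arg): third position 4-fold.
Codon 5 GAC (Asp): third position 2-fold.
Codon 6 CCG (Pro): third position 4-fold.
Four-fold degenerate third positions: 2.

2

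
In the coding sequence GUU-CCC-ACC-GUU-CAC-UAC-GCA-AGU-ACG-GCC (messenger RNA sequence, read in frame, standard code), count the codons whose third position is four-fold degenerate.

Codon 1 GUU (Val): third position 4-fold.
Codon 2 CCC (Pro): third position 4-fold.
Codon 3 ACC (Thr): third position 4-fold.
Codon 4 GUU (Val): third position 4-fold.
Codon 5 CAC (His): third position 2-fold.
Codon 6 UAC (Tyr): third position 2-fold.
Codon 7 GCA (Ala): third position 4-fold.
Codon 8 AGU (Ser): third position 2-fold.
Codon 9 ACG (Thr): third position 4-fold.
Codon 10 GCC (Ala): third position 4-fold.
Four-fold degenerate third positions: 7.

7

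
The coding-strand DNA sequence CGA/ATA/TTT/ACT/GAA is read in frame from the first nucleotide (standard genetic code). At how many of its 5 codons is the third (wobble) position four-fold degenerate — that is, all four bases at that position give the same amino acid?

Codon 1 CGA (Arg): third position 4-fold.
Codon 2 ATA (Ile): third position 3-fold.
Codon 3 TTT (Phe): third position 2-fold.
Codon 4 ACT (Thr): third position 4-fold.
Codon 5 GAA (Glu): third position 2-fold.
Four-fold degenerate third positions: 2.

2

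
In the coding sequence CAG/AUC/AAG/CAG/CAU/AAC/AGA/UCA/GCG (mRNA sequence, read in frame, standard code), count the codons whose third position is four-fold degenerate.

Codon 1 CAG (Gln): third position 2-fold.
Codon 2 AUC (Ile): third position 3-fold.
Codon 3 AAG (Lys): third position 2-fold.
Codon 4 CAG (Gln): third position 2-fold.
Codon 5 CAU (His): third position 2-fold.
Codon 6 AAC (Asn): third position 2-fold.
Codon 7 AGA (Arg): third position 2-fold.
Codon 8 UCA (Ser): third position 4-fold.
Codon 9 GCG (Ala): third position 4-fold.
Four-fold degenerate third positions: 2.

2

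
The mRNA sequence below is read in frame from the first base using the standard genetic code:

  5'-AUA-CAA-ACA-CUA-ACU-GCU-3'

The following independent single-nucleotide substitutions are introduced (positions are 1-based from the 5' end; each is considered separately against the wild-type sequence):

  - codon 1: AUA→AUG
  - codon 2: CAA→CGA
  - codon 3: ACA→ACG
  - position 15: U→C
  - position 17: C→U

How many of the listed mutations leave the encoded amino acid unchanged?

Codon 1: AUA (Ile) → AUG (Met) — missense.
Codon 2: CAA (Gln) → CGA (Arg) — missense.
Codon 3: ACA (Thr) → ACG (Thr) — synonymous.
Codon 5: ACU (Thr) → ACC (Thr) — synonymous.
Codon 6: GCU (Ala) → GUU (Val) — missense.
Synonymous: 2 of 5.

2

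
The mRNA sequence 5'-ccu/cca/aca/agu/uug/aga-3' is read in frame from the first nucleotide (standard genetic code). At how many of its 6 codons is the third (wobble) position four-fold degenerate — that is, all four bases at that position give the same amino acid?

3

Codon 1 CCU (Pro): third position 4-fold.
Codon 2 CCA (Pro): third position 4-fold.
Codon 3 ACA (Thr): third position 4-fold.
Codon 4 AGU (Ser): third position 2-fold.
Codon 5 UUG (Leu): third position 2-fold.
Codon 6 AGA (Arg): third position 2-fold.
Four-fold degenerate third positions: 3.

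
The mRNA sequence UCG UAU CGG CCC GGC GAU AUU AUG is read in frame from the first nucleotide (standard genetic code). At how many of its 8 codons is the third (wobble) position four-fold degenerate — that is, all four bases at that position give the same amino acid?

Codon 1 UCG (Ser): third position 4-fold.
Codon 2 UAU (Tyr): third position 2-fold.
Codon 3 CGG (Arg): third position 4-fold.
Codon 4 CCC (Pro): third position 4-fold.
Codon 5 GGC (Gly): third position 4-fold.
Codon 6 GAU (Asp): third position 2-fold.
Codon 7 AUU (Ile): third position 3-fold.
Codon 8 AUG (Met): third position 1-fold.
Four-fold degenerate third positions: 4.

4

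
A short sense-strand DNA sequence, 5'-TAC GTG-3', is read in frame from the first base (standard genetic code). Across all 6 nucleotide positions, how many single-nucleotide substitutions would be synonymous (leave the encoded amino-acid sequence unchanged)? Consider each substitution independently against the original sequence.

4

Codon 1 (TAC, Tyr): 1 synonymous substitution.
Codon 2 (GTG, Val): 3 synonymous substitutions.
Total: 1 + 3 = 4.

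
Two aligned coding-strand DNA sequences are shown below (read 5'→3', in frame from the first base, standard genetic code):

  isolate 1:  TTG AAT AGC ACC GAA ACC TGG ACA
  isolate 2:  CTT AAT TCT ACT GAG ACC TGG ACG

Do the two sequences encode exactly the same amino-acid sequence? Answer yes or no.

Codon 1: TTG Leu / CTT Leu — synonymous.
Codon 2: AAT Asn / AAT Asn — identical.
Codon 3: AGC Ser / TCT Ser — synonymous.
Codon 4: ACC Thr / ACT Thr — synonymous.
Codon 5: GAA Glu / GAG Glu — synonymous.
Codon 6: ACC Thr / ACC Thr — identical.
Codon 7: TGG Trp / TGG Trp — identical.
Codon 8: ACA Thr / ACG Thr — synonymous.
Nonsynonymous differences: 0 → same protein.

yes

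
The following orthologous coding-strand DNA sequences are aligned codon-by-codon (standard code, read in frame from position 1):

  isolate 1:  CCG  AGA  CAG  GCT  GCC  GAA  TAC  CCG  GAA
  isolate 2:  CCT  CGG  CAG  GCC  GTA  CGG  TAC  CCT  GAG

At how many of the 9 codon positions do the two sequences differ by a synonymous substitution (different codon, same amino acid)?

Codon 1: CCG Pro / CCT Pro — synonymous.
Codon 2: AGA Arg / CGG Arg — synonymous.
Codon 3: CAG Gln / CAG Gln — identical.
Codon 4: GCT Ala / GCC Ala — synonymous.
Codon 5: GCC Ala / GTA Val — nonsynonymous.
Codon 6: GAA Glu / CGG Arg — nonsynonymous.
Codon 7: TAC Tyr / TAC Tyr — identical.
Codon 8: CCG Pro / CCT Pro — synonymous.
Codon 9: GAA Glu / GAG Glu — synonymous.
Synonymous differences: 5.

5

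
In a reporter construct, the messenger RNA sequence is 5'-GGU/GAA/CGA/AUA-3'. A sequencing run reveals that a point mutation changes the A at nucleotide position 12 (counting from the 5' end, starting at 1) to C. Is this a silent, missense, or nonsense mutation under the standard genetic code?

silent

Position 12 falls in codon 4: AUA → Ile.
After the substitution the codon is AUC → Ile.
Both encode Ile, so the change is synonymous.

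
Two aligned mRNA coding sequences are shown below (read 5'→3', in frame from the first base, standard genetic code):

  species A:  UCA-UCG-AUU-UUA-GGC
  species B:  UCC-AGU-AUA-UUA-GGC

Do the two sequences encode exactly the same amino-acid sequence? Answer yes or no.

Codon 1: UCA Ser / UCC Ser — synonymous.
Codon 2: UCG Ser / AGU Ser — synonymous.
Codon 3: AUU Ile / AUA Ile — synonymous.
Codon 4: UUA Leu / UUA Leu — identical.
Codon 5: GGC Gly / GGC Gly — identical.
Nonsynonymous differences: 0 → same protein.

yes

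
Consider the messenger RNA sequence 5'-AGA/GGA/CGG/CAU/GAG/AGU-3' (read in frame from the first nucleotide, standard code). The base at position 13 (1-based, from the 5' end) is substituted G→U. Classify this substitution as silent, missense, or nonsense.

nonsense

Position 13 falls in codon 5: GAG → Glu.
After the substitution the codon is UAG → Stop.
The new codon is a stop codon, so this is a nonsense mutation.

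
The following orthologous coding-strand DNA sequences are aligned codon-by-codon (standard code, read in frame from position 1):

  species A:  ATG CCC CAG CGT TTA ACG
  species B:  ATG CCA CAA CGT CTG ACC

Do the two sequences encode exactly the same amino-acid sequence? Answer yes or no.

yes

Codon 1: ATG Met / ATG Met — identical.
Codon 2: CCC Pro / CCA Pro — synonymous.
Codon 3: CAG Gln / CAA Gln — synonymous.
Codon 4: CGT Arg / CGT Arg — identical.
Codon 5: TTA Leu / CTG Leu — synonymous.
Codon 6: ACG Thr / ACC Thr — synonymous.
Nonsynonymous differences: 0 → same protein.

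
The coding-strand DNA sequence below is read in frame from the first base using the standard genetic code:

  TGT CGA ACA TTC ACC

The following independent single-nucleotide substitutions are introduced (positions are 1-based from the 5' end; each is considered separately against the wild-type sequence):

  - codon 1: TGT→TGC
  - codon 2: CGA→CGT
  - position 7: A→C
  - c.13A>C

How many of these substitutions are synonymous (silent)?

Codon 1: TGT (Cys) → TGC (Cys) — synonymous.
Codon 2: CGA (Arg) → CGT (Arg) — synonymous.
Codon 3: ACA (Thr) → CCA (Pro) — missense.
Codon 5: ACC (Thr) → CCC (Pro) — missense.
Synonymous: 2 of 4.

2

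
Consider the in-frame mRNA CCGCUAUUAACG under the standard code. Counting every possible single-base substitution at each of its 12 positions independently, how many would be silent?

12

Codon 1 (CCG, Pro): 3 synonymous substitutions.
Codon 2 (CUA, Leu): 4 synonymous substitutions.
Codon 3 (UUA, Leu): 2 synonymous substitutions.
Codon 4 (ACG, Thr): 3 synonymous substitutions.
Total: 3 + 4 + 2 + 3 = 12.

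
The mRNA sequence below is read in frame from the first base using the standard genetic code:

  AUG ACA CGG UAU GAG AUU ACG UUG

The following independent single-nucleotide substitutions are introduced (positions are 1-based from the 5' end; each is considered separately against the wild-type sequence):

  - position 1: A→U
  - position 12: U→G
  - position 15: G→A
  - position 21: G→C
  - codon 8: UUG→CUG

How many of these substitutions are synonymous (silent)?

3

Codon 1: AUG (Met) → UUG (Leu) — missense.
Codon 4: UAU (Tyr) → UAG (Stop) — nonsense.
Codon 5: GAG (Glu) → GAA (Glu) — synonymous.
Codon 7: ACG (Thr) → ACC (Thr) — synonymous.
Codon 8: UUG (Leu) → CUG (Leu) — synonymous.
Synonymous: 3 of 5.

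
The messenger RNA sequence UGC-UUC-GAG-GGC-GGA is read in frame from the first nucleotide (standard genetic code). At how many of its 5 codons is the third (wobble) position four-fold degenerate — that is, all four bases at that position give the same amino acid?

2

Codon 1 UGC (Cys): third position 2-fold.
Codon 2 UUC (Phe): third position 2-fold.
Codon 3 GAG (Glu): third position 2-fold.
Codon 4 GGC (Gly): third position 4-fold.
Codon 5 GGA (Gly): third position 4-fold.
Four-fold degenerate third positions: 2.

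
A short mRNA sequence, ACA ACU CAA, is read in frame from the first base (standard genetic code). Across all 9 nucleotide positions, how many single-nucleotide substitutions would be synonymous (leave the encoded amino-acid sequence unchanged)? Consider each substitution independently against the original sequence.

Codon 1 (ACA, Thr): 3 synonymous substitutions.
Codon 2 (ACU, Thr): 3 synonymous substitutions.
Codon 3 (CAA, Gln): 1 synonymous substitution.
Total: 3 + 3 + 1 = 7.

7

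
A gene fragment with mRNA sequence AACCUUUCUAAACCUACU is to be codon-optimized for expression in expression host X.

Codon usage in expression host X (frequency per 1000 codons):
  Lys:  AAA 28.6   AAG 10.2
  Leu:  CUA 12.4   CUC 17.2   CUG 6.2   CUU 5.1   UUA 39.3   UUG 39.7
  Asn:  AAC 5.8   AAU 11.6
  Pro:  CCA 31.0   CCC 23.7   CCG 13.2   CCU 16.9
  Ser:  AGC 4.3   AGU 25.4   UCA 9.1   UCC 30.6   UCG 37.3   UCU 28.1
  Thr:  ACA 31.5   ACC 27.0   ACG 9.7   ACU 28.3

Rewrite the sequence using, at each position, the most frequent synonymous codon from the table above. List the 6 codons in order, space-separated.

Codon 1 (Asn): best is AAU at 11.6.
Codon 2 (Leu): best is UUG at 39.7.
Codon 3 (Ser): best is UCG at 37.3.
Codon 4 (Lys): best is AAA at 28.6.
Codon 5 (Pro): best is CCA at 31.0.
Codon 6 (Thr): best is ACA at 31.5.

AAU UUG UCG AAA CCA ACA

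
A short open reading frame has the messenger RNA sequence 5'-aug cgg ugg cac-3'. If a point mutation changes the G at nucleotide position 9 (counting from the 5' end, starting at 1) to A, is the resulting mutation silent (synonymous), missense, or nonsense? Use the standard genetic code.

Position 9 falls in codon 3: UGG → Trp.
After the substitution the codon is UGA → Stop.
The new codon is a stop codon, so this is a nonsense mutation.

nonsense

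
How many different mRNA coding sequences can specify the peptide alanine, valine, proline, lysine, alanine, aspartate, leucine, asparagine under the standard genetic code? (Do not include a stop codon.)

12288

Ala: 4 codons.
Val: 4 codons.
Pro: 4 codons.
Lys: 2 codons.
Ala: 4 codons.
Asp: 2 codons.
Leu: 6 codons.
Asn: 2 codons.
4 × 4 × 4 × 2 × 4 × 2 × 6 × 2 = 12288.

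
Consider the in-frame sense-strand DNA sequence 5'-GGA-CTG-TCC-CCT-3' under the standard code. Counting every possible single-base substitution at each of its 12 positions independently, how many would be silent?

13

Codon 1 (GGA, Gly): 3 synonymous substitutions.
Codon 2 (CTG, Leu): 4 synonymous substitutions.
Codon 3 (TCC, Ser): 3 synonymous substitutions.
Codon 4 (CCT, Pro): 3 synonymous substitutions.
Total: 3 + 4 + 3 + 3 = 13.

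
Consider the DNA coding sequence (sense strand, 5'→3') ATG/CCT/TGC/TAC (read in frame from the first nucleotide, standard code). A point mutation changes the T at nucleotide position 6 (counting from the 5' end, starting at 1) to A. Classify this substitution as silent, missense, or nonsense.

Position 6 falls in codon 2: CCT → Pro.
After the substitution the codon is CCA → Pro.
Both encode Pro, so the change is synonymous.

silent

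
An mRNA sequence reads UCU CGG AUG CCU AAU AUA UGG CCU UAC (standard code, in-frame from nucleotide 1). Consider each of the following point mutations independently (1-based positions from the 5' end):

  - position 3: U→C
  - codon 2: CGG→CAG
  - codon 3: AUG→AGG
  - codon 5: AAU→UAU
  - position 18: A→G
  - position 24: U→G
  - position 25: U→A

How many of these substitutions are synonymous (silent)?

Codon 1: UCU (Ser) → UCC (Ser) — synonymous.
Codon 2: CGG (Arg) → CAG (Gln) — missense.
Codon 3: AUG (Met) → AGG (Arg) — missense.
Codon 5: AAU (Asn) → UAU (Tyr) — missense.
Codon 6: AUA (Ile) → AUG (Met) — missense.
Codon 8: CCU (Pro) → CCG (Pro) — synonymous.
Codon 9: UAC (Tyr) → AAC (Asn) — missense.
Synonymous: 2 of 7.

2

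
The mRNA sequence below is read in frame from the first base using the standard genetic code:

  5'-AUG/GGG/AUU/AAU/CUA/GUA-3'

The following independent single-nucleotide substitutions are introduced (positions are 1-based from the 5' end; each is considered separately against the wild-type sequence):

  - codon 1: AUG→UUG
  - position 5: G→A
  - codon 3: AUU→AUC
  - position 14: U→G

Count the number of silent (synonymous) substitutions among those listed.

Codon 1: AUG (Met) → UUG (Leu) — missense.
Codon 2: GGG (Gly) → GAG (Glu) — missense.
Codon 3: AUU (Ile) → AUC (Ile) — synonymous.
Codon 5: CUA (Leu) → CGA (Arg) — missense.
Synonymous: 1 of 4.

1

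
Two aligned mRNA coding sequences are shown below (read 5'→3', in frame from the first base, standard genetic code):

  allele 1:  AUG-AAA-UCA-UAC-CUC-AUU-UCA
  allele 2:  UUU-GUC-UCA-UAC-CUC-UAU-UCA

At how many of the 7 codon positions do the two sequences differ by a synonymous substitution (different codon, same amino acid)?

Codon 1: AUG Met / UUU Phe — nonsynonymous.
Codon 2: AAA Lys / GUC Val — nonsynonymous.
Codon 3: UCA Ser / UCA Ser — identical.
Codon 4: UAC Tyr / UAC Tyr — identical.
Codon 5: CUC Leu / CUC Leu — identical.
Codon 6: AUU Ile / UAU Tyr — nonsynonymous.
Codon 7: UCA Ser / UCA Ser — identical.
Synonymous differences: 0.

0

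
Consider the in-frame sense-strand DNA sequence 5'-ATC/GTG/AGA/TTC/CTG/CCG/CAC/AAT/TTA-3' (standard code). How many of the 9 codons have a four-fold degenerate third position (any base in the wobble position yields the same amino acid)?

Codon 1 ATC (Ile): third position 3-fold.
Codon 2 GTG (Val): third position 4-fold.
Codon 3 AGA (Arg): third position 2-fold.
Codon 4 TTC (Phe): third position 2-fold.
Codon 5 CTG (Leu): third position 4-fold.
Codon 6 CCG (Pro): third position 4-fold.
Codon 7 CAC (His): third position 2-fold.
Codon 8 AAT (Asn): third position 2-fold.
Codon 9 TTA (Leu): third position 2-fold.
Four-fold degenerate third positions: 3.

3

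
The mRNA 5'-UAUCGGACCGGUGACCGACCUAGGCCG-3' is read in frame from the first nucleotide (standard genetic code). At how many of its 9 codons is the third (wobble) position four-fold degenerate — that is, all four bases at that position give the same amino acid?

Codon 1 UAU (Tyr): third position 2-fold.
Codon 2 CGG (Arg): third position 4-fold.
Codon 3 ACC (Thr): third position 4-fold.
Codon 4 GGU (Gly): third position 4-fold.
Codon 5 GAC (Asp): third position 2-fold.
Codon 6 CGA (Arg): third position 4-fold.
Codon 7 CCU (Pro): third position 4-fold.
Codon 8 AGG (Arg): third position 2-fold.
Codon 9 CCG (Pro): third position 4-fold.
Four-fold degenerate third positions: 6.

6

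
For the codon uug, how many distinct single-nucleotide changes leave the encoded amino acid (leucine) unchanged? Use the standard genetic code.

2

Position 1: CUG → 1 synonymous.
Position 2: none → 0 synonymous.
Position 3: UUA → 1 synonymous.
Total: 1 + 0 + 1 = 2.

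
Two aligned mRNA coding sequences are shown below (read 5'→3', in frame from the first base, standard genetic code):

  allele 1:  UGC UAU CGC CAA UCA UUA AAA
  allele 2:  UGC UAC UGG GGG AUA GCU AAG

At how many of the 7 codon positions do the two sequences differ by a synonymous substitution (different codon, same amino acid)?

2

Codon 1: UGC Cys / UGC Cys — identical.
Codon 2: UAU Tyr / UAC Tyr — synonymous.
Codon 3: CGC Arg / UGG Trp — nonsynonymous.
Codon 4: CAA Gln / GGG Gly — nonsynonymous.
Codon 5: UCA Ser / AUA Ile — nonsynonymous.
Codon 6: UUA Leu / GCU Ala — nonsynonymous.
Codon 7: AAA Lys / AAG Lys — synonymous.
Synonymous differences: 2.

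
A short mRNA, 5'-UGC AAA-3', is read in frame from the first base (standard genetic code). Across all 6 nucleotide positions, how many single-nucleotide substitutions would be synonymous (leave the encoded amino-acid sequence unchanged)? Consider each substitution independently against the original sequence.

Codon 1 (UGC, Cys): 1 synonymous substitution.
Codon 2 (AAA, Lys): 1 synonymous substitution.
Total: 1 + 1 = 2.

2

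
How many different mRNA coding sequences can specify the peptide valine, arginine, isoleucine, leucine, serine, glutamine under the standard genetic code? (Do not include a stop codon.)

5184

Val: 4 codons.
Arg: 6 codons.
Ile: 3 codons.
Leu: 6 codons.
Ser: 6 codons.
Gln: 2 codons.
4 × 6 × 3 × 6 × 6 × 2 = 5184.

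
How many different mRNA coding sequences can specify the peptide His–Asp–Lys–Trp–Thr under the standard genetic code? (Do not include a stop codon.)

32

His: 2 codons.
Asp: 2 codons.
Lys: 2 codons.
Trp: 1 codon.
Thr: 4 codons.
2 × 2 × 2 × 1 × 4 = 32.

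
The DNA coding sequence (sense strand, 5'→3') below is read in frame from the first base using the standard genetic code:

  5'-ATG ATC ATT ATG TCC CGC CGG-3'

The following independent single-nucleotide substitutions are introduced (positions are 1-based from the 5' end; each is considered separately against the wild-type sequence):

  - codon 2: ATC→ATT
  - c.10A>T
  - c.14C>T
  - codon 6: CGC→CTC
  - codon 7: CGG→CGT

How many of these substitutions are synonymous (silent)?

2

Codon 2: ATC (Ile) → ATT (Ile) — synonymous.
Codon 4: ATG (Met) → TTG (Leu) — missense.
Codon 5: TCC (Ser) → TTC (Phe) — missense.
Codon 6: CGC (Arg) → CTC (Leu) — missense.
Codon 7: CGG (Arg) → CGT (Arg) — synonymous.
Synonymous: 2 of 5.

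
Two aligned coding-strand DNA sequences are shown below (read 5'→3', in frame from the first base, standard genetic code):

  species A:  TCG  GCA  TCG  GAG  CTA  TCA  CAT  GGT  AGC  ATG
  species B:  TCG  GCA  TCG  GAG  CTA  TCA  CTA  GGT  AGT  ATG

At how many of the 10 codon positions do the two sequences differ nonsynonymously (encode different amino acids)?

1

Codon 1: TCG Ser / TCG Ser — identical.
Codon 2: GCA Ala / GCA Ala — identical.
Codon 3: TCG Ser / TCG Ser — identical.
Codon 4: GAG Glu / GAG Glu — identical.
Codon 5: CTA Leu / CTA Leu — identical.
Codon 6: TCA Ser / TCA Ser — identical.
Codon 7: CAT His / CTA Leu — nonsynonymous.
Codon 8: GGT Gly / GGT Gly — identical.
Codon 9: AGC Ser / AGT Ser — synonymous.
Codon 10: ATG Met / ATG Met — identical.
Nonsynonymous differences: 1.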